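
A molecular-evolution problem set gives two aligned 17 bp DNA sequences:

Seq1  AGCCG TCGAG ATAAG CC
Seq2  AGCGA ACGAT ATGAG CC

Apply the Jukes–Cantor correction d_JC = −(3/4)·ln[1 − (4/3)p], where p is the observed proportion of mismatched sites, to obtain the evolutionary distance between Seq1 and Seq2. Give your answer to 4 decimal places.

0.3734

The sequences differ at positions 4 (C/G), 5 (G/A), 6 (T/A), 10 (G/T), 13 (A/G).
p = 5/17 = 0.294118.
d = −0.75 · ln(1 − (4/3)·0.294118) = −0.75 · ln(0.607843) = −0.75 · (-0.497839) = 0.3734.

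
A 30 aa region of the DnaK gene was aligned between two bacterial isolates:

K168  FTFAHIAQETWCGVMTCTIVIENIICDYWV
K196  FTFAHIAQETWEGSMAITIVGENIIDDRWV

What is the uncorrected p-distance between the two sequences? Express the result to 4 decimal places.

The sequences differ at positions 12 (C/E), 14 (V/S), 16 (T/A), 17 (C/I), 21 (I/G), 26 (C/D), 28 (Y/R).
There are 7 differences over 30 sites, so p = 7/30 = 0.2333.

0.2333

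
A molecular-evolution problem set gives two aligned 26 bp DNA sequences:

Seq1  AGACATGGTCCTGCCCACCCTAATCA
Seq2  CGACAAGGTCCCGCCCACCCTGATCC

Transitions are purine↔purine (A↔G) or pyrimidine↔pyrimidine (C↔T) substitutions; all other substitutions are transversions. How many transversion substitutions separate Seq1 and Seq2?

3

The sequences differ at positions 1 (A/C, transversion), 6 (T/A, transversion), 12 (T/C, transition), 22 (A/G, transition), 26 (A/C, transversion).
Of the 5 differences, 2 transitions and 3 transversions, so the answer is 3.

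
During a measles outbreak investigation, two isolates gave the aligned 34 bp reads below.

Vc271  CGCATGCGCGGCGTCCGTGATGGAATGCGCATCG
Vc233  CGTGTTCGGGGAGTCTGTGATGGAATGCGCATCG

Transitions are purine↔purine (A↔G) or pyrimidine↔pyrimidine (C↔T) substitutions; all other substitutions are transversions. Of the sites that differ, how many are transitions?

The sequences differ at positions 3 (C/T, transition), 4 (A/G, transition), 6 (G/T, transversion), 9 (C/G, transversion), 12 (C/A, transversion), 16 (C/T, transition).
Of the 6 differences, 3 transitions and 3 transversions, so the answer is 3.

3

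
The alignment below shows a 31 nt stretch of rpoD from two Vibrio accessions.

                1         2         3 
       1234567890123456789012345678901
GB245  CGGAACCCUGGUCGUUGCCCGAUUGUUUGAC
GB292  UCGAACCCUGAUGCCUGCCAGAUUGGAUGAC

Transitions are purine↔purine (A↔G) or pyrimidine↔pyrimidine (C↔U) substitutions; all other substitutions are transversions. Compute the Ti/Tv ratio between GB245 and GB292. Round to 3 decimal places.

0.500

The sequences differ at positions 1 (C/U, transition), 2 (G/C, transversion), 11 (G/A, transition), 13 (C/G, transversion), 14 (G/C, transversion), 15 (U/C, transition), 20 (C/A, transversion), 26 (U/G, transversion), 27 (U/A, transversion).
Of the 9 differences, 3 transitions and 6 transversions, so Ti/Tv = 3/6 = 0.500.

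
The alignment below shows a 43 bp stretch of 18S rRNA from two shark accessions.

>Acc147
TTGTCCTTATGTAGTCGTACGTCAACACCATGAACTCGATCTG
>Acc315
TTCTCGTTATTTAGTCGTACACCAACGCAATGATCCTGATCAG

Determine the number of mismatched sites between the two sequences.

11

Mismatches occur at site 3 (G/C), site 6 (C/G), site 11 (G/T), site 21 (G/A), site 22 (T/C), site 27 (A/G), site 29 (C/A), site 34 (A/T), site 36 (T/C), site 37 (C/T), site 42 (T/A).
That gives 11 mismatches out of 43 aligned sites, so the Hamming distance is 11.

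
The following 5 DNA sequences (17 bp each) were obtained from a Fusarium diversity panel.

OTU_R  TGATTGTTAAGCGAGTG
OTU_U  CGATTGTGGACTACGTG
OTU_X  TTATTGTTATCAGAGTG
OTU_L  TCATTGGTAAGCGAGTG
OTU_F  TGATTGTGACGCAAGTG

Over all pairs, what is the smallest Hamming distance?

2

Pairwise Hamming distances:
  OTU_R vs OTU_U: 7
  OTU_R vs OTU_X: 4
  OTU_R vs OTU_L: 2
  OTU_R vs OTU_F: 3
  OTU_U vs OTU_X: 8
  OTU_U vs OTU_L: 9
  OTU_U vs OTU_F: 6
  OTU_X vs OTU_L: 5
  OTU_X vs OTU_F: 6
  OTU_L vs OTU_F: 5
The smallest is 2, between OTU_R and OTU_L.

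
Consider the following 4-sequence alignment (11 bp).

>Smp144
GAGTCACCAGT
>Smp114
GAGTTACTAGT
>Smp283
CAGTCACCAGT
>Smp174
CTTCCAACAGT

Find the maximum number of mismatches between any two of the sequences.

7

Pairwise Hamming distances:
  Smp144 vs Smp114: 2
  Smp144 vs Smp283: 1
  Smp144 vs Smp174: 5
  Smp114 vs Smp283: 3
  Smp114 vs Smp174: 7
  Smp283 vs Smp174: 4
The largest is 7, between Smp114 and Smp174.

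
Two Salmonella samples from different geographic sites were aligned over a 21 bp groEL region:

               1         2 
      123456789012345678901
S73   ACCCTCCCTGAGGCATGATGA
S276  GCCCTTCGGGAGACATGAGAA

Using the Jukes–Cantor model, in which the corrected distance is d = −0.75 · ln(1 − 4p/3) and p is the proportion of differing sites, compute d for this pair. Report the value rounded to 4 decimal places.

Mismatches occur at site 1 (A↔G), site 6 (C↔T), site 8 (C↔G), site 9 (T↔G), site 13 (G↔A), site 19 (T↔G), site 20 (G↔A).
p = 7/21 = 0.333333.
d = −0.75 · ln(1 − (4/3)·0.333333) = −0.75 · ln(0.555556) = −0.75 · (-0.587786) = 0.4408.

0.4408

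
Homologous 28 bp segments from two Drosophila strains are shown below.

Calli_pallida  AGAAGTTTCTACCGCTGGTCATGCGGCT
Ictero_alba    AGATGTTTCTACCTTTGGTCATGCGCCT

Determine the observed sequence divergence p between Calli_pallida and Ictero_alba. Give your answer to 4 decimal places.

Differing sites — 4:A/T; 14:G/T; 15:C/T; 26:G/C.
There are 4 differences over 28 sites, so p = 4/28 = 0.1429.

0.1429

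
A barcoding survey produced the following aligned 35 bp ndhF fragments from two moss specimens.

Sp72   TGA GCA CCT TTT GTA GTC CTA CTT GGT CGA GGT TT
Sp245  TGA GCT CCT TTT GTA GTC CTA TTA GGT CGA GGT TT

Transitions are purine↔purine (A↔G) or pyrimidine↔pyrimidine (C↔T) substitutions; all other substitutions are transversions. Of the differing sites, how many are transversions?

2

Mismatches occur at site 6 (A/T, transversion), site 22 (C/T, transition), site 24 (T/A, transversion).
Of the 3 differences, 1 transition and 2 transversions, so the answer is 2.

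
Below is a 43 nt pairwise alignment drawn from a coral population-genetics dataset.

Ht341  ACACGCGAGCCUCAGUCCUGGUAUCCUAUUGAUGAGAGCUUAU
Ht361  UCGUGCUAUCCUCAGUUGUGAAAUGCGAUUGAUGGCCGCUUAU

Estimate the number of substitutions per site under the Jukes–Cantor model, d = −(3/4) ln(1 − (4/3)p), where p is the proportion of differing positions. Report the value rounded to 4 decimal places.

Differing sites — 1:A/U; 3:A/G; 4:C/U; 7:G/U; 9:G/U; 17:C/U; 18:C/G; 21:G/A; 22:U/A; 25:C/G; 27:U/G; 35:A/G; 36:G/C; 37:A/C.
p = 14/43 = 0.325581.
d = −0.75 · ln(1 − (4/3)·0.325581) = −0.75 · ln(0.565892) = −0.75 · (-0.569352) = 0.4270.

0.4270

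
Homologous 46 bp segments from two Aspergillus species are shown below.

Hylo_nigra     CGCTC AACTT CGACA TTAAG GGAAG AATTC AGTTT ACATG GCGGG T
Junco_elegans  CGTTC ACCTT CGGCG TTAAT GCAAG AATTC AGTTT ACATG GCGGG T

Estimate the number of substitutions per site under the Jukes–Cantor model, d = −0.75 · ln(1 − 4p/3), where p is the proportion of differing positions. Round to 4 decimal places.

The sequences differ at positions 3 (C/T), 7 (A/C), 13 (A/G), 15 (A/G), 20 (G/T), 22 (G/C).
p = 6/46 = 0.130435.
d = −0.75 · ln(1 − (4/3)·0.130435) = −0.75 · ln(0.826087) = −0.75 · (-0.191055) = 0.1433.

0.1433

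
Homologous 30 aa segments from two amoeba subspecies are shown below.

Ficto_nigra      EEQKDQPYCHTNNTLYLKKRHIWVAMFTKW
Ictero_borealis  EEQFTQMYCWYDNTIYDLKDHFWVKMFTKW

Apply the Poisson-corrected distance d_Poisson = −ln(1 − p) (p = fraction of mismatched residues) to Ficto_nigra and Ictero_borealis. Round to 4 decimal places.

0.5108

The sequences differ at positions 4 (K/F), 5 (D/T), 7 (P/M), 10 (H/W), 11 (T/Y), 12 (N/D), 15 (L/I), 17 (L/D), 18 (K/L), 20 (R/D), 22 (I/F), 25 (A/K).
p = 12/30 = 0.400000.
d = −ln(1 − 0.400000) = −ln(0.600000) = 0.5108.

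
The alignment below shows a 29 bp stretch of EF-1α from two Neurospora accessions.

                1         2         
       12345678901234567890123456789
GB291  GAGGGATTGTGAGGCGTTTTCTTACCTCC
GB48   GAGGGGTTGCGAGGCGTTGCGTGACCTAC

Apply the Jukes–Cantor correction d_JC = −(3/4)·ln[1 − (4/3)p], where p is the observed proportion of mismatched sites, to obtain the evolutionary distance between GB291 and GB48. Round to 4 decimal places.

The sequences differ at positions 6 (A/G), 10 (T/C), 19 (T/G), 20 (T/C), 21 (C/G), 23 (T/G), 28 (C/A).
p = 7/29 = 0.241379.
d = −0.75 · ln(1 − (4/3)·0.241379) = −0.75 · ln(0.678161) = −0.75 · (-0.388371) = 0.2913.

0.2913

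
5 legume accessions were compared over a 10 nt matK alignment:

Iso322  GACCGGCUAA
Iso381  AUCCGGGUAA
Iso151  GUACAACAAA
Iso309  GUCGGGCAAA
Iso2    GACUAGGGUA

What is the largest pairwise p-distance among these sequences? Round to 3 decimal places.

Pairwise Hamming distances:
  Iso322 vs Iso381: 3
  Iso322 vs Iso151: 5
  Iso322 vs Iso309: 3
  Iso322 vs Iso2: 5
  Iso381 vs Iso151: 6
  Iso381 vs Iso309: 4
  Iso381 vs Iso2: 6
  Iso151 vs Iso309: 4
  Iso151 vs Iso2: 7
  Iso309 vs Iso2: 6
The largest is 7 mismatches, between Iso151 and Iso2; p = 7/10 = 0.700.

0.700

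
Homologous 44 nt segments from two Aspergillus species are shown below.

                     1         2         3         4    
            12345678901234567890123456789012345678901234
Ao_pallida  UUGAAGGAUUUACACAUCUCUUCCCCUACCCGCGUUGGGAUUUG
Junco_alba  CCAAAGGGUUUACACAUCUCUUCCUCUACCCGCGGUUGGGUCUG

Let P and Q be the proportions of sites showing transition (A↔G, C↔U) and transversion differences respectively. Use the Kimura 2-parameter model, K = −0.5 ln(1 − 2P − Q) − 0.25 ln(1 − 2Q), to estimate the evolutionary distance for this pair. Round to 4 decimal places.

0.2498

Differing sites — 1:U/C (Ti); 2:U/C (Ti); 3:G/A (Ti); 8:A/G (Ti); 25:C/U (Ti); 35:U/G (Tv); 37:G/U (Tv); 40:A/G (Ti); 42:U/C (Ti).
Of the 9 differences, 7 transitions and 2 transversions over 44 sites: P = 7/44 = 0.159091, Q = 2/44 = 0.045455.
d = −0.5·ln(0.636363) − 0.25·ln(0.909090) = −0.5·(-0.451986) − 0.25·(-0.095311) = 0.2498.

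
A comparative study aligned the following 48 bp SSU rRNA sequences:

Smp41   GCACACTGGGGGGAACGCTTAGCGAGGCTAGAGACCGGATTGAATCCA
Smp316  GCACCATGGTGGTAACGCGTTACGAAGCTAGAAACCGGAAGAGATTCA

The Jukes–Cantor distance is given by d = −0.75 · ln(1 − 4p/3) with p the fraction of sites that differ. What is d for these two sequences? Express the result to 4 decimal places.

0.3694

Mismatches occur at site 5 (A↔C), site 6 (C↔A), site 10 (G↔T), site 13 (G↔T), site 19 (T↔G), site 21 (A↔T), site 22 (G↔A), site 26 (G↔A), site 33 (G↔A), site 40 (T↔A), site 41 (T↔G), site 42 (G↔A), site 43 (A↔G), site 46 (C↔T).
p = 14/48 = 0.291667.
d = −0.75 · ln(1 − (4/3)·0.291667) = −0.75 · ln(0.611111) = −0.75 · (-0.492477) = 0.3694.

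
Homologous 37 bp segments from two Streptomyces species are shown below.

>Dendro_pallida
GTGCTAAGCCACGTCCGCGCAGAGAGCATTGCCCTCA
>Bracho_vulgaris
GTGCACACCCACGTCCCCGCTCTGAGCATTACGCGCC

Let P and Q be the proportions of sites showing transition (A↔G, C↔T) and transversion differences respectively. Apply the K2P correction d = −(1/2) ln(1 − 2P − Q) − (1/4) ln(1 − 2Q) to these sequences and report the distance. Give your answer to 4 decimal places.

0.3904

Mismatches occur at site 5 (T/A, transversion), site 6 (A/C, transversion), site 8 (G/C, transversion), site 17 (G/C, transversion), site 21 (A/T, transversion), site 22 (G/C, transversion), site 23 (A/T, transversion), site 31 (G/A, transition), site 33 (C/G, transversion), site 35 (T/G, transversion), site 37 (A/C, transversion).
Of the 11 differences, 1 transition and 10 transversions over 37 sites: P = 1/37 = 0.027027, Q = 10/37 = 0.270270.
d = −0.5·ln(0.675676) − 0.25·ln(0.459460) = −0.5·(-0.392042) − 0.25·(-0.777703) = 0.3904.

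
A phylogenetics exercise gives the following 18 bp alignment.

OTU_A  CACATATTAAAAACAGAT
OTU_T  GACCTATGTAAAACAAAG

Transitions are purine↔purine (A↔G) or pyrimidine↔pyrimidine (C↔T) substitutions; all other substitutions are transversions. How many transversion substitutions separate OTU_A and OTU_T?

Mismatches occur at site 1 (C→G, transversion), site 4 (A→C, transversion), site 8 (T→G, transversion), site 9 (A→T, transversion), site 16 (G→A, transition), site 18 (T→G, transversion).
Of the 6 differences, 1 transition and 5 transversions, so the answer is 5.

5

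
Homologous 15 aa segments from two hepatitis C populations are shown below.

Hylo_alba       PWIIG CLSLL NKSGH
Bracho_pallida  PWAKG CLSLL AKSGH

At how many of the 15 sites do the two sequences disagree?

Differing sites — 3:I/A; 4:I/K; 11:N/A.
That gives 3 mismatches out of 15 aligned sites, so the Hamming distance is 3.

3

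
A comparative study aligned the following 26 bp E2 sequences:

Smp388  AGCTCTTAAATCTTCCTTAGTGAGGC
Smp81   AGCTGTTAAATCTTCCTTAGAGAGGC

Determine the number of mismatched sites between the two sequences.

2

The sequences differ at positions 5 (C/G), 21 (T/A).
That gives 2 mismatches out of 26 aligned sites, so the Hamming distance is 2.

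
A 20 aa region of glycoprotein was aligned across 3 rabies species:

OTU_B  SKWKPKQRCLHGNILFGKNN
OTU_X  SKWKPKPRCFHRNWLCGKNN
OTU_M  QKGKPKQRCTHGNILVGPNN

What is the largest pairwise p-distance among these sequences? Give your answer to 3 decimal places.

Pairwise Hamming distances:
  OTU_B vs OTU_X: 5
  OTU_B vs OTU_M: 5
  OTU_X vs OTU_M: 8
The largest is 8 mismatches, between OTU_X and OTU_M; p = 8/20 = 0.400.

0.400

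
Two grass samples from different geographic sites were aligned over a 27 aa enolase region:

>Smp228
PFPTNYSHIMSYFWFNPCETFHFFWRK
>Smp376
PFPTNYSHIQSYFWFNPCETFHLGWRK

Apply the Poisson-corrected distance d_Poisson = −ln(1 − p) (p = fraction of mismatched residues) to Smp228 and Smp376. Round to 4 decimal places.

Differing sites — 10:M/Q; 23:F/L; 24:F/G.
p = 3/27 = 0.111111.
d = −ln(1 − 0.111111) = −ln(0.888889) = 0.1178.

0.1178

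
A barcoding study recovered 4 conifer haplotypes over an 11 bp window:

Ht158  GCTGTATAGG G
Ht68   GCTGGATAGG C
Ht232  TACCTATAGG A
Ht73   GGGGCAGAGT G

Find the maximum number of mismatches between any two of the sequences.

8

Pairwise Hamming distances:
  Ht158 vs Ht68: 2
  Ht158 vs Ht232: 5
  Ht158 vs Ht73: 5
  Ht68 vs Ht232: 6
  Ht68 vs Ht73: 6
  Ht232 vs Ht73: 8
The largest is 8, between Ht232 and Ht73.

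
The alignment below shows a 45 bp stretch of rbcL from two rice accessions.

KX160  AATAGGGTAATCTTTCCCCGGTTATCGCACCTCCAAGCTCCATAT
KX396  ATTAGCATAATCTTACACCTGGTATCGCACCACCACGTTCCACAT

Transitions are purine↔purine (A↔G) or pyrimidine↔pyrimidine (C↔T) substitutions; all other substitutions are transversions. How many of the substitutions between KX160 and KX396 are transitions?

3

The sequences differ at positions 2 (A/T, transversion), 6 (G/C, transversion), 7 (G/A, transition), 15 (T/A, transversion), 17 (C/A, transversion), 20 (G/T, transversion), 22 (T/G, transversion), 32 (T/A, transversion), 36 (A/C, transversion), 38 (C/T, transition), 43 (T/C, transition).
Of the 11 differences, 3 transitions and 8 transversions, so the answer is 3.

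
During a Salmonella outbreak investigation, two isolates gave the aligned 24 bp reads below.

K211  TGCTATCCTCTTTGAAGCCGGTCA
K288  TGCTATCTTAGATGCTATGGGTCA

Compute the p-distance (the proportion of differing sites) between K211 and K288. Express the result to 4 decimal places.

Mismatches occur at site 8 (C/T), site 10 (C/A), site 11 (T/G), site 12 (T/A), site 15 (A/C), site 16 (A/T), site 17 (G/A), site 18 (C/T), site 19 (C/G).
There are 9 differences over 24 sites, so p = 9/24 = 0.3750.

0.3750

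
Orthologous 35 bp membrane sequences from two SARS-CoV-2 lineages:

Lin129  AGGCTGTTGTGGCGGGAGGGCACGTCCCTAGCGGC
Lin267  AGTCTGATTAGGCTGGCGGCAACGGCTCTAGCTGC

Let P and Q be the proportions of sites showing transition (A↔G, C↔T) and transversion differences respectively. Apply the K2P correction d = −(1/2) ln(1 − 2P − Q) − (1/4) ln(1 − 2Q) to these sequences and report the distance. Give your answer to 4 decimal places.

0.4218

The sequences differ at positions 3 (G/T, transversion), 7 (T/A, transversion), 9 (G/T, transversion), 10 (T/A, transversion), 14 (G/T, transversion), 17 (A/C, transversion), 20 (G/C, transversion), 21 (C/A, transversion), 25 (T/G, transversion), 27 (C/T, transition), 33 (G/T, transversion).
Of the 11 differences, 1 transition and 10 transversions over 35 sites: P = 1/35 = 0.028571, Q = 10/35 = 0.285714.
d = −0.5·ln(0.657144) − 0.25·ln(0.428572) = −0.5·(-0.419852) − 0.25·(-0.847297) = 0.4218.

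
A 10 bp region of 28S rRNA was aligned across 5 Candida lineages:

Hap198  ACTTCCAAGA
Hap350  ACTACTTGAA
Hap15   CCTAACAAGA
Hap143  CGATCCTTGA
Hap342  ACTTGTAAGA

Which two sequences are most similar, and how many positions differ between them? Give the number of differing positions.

2

Pairwise Hamming distances:
  Hap198 vs Hap350: 5
  Hap198 vs Hap15: 3
  Hap198 vs Hap143: 5
  Hap198 vs Hap342: 2
  Hap350 vs Hap15: 6
  Hap350 vs Hap143: 7
  Hap350 vs Hap342: 5
  Hap15 vs Hap143: 6
  Hap15 vs Hap342: 4
  Hap143 vs Hap342: 7
The smallest is 2, between Hap198 and Hap342.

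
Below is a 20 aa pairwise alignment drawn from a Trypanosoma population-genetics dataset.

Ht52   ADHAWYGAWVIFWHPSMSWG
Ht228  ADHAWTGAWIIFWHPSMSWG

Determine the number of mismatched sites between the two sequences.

2

The sequences differ at positions 6 (Y/T), 10 (V/I).
That gives 2 mismatches out of 20 aligned sites, so the Hamming distance is 2.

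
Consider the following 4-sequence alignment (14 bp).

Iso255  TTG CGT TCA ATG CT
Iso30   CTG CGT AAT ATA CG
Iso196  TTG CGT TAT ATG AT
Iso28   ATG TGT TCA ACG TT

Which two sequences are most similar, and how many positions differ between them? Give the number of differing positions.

Pairwise Hamming distances:
  Iso255 vs Iso30: 6
  Iso255 vs Iso196: 3
  Iso255 vs Iso28: 4
  Iso30 vs Iso196: 5
  Iso30 vs Iso28: 9
  Iso196 vs Iso28: 6
The smallest is 3, between Iso255 and Iso196.

3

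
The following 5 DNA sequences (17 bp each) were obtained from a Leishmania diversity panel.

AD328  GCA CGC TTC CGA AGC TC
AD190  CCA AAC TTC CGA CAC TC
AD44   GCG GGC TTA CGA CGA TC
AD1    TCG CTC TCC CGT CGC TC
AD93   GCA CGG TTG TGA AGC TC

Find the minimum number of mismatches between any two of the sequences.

Pairwise Hamming distances:
  AD328 vs AD190: 5
  AD328 vs AD44: 5
  AD328 vs AD1: 6
  AD328 vs AD93: 3
  AD190 vs AD44: 7
  AD190 vs AD1: 7
  AD190 vs AD93: 8
  AD44 vs AD1: 7
  AD44 vs AD93: 7
  AD1 vs AD93: 9
The smallest is 3, between AD328 and AD93.

3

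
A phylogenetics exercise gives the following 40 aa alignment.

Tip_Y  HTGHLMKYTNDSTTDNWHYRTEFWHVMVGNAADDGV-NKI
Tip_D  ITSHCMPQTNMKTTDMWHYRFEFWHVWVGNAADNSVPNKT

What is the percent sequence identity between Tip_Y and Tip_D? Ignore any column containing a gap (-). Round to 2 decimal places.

Excluding the 1 gap column leaves 39 comparable sites.
Mismatches occur at site 1 (H→I), site 3 (G→S), site 5 (L→C), site 7 (K→P), site 8 (Y→Q), site 11 (D→M), site 12 (S→K), site 16 (N→M), site 21 (T→F), site 27 (M→W), site 34 (D→N), site 35 (G→S), site 40 (I→T).
26 of the 39 comparable sites match, so the percent identity is 26/39 × 100 = 66.67%.

66.67%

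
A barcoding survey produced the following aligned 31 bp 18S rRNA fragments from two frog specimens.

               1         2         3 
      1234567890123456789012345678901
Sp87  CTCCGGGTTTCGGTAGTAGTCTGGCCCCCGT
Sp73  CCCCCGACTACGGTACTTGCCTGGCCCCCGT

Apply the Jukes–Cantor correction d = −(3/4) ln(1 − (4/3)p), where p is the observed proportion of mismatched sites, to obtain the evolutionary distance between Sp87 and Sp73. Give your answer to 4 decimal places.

0.3163

Mismatches occur at site 2 (T/C), site 5 (G/C), site 7 (G/A), site 8 (T/C), site 10 (T/A), site 16 (G/C), site 18 (A/T), site 20 (T/C).
p = 8/31 = 0.258065.
d = −0.75 · ln(1 − (4/3)·0.258065) = −0.75 · ln(0.655913) = −0.75 · (-0.421727) = 0.3163.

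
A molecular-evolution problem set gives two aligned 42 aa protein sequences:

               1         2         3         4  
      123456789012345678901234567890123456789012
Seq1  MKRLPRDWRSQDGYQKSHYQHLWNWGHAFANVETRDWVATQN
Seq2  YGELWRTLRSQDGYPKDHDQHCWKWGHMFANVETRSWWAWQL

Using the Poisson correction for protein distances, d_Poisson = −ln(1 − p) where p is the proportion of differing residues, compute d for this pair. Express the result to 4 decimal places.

The sequences differ at positions 1 (M/Y), 2 (K/G), 3 (R/E), 5 (P/W), 7 (D/T), 8 (W/L), 15 (Q/P), 17 (S/D), 19 (Y/D), 22 (L/C), 24 (N/K), 28 (A/M), 36 (D/S), 38 (V/W), 40 (T/W), 42 (N/L).
p = 16/42 = 0.380952.
d = −ln(1 − 0.380952) = −ln(0.619048) = 0.4796.

0.4796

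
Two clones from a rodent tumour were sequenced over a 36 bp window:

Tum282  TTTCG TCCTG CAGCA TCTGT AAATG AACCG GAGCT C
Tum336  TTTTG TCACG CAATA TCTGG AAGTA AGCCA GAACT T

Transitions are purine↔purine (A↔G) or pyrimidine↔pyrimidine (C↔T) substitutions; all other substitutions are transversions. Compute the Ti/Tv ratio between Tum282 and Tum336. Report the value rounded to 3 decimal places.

5.000

Mismatches occur at site 4 (C/T, transition), site 8 (C/A, transversion), site 9 (T/C, transition), site 13 (G/A, transition), site 14 (C/T, transition), site 20 (T/G, transversion), site 23 (A/G, transition), site 25 (G/A, transition), site 27 (A/G, transition), site 30 (G/A, transition), site 33 (G/A, transition), site 36 (C/T, transition).
Of the 12 differences, 10 transitions and 2 transversions, so Ti/Tv = 10/2 = 5.000.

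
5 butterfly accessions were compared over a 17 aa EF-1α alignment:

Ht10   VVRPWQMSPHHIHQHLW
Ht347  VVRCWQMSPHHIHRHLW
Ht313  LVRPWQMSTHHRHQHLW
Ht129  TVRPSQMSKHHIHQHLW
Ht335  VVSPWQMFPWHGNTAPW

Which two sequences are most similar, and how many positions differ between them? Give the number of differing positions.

2

Pairwise Hamming distances:
  Ht10 vs Ht347: 2
  Ht10 vs Ht313: 3
  Ht10 vs Ht129: 3
  Ht10 vs Ht335: 8
  Ht347 vs Ht313: 5
  Ht347 vs Ht129: 5
  Ht347 vs Ht335: 9
  Ht313 vs Ht129: 4
  Ht313 vs Ht335: 10
  Ht129 vs Ht335: 11
The smallest is 2, between Ht10 and Ht347.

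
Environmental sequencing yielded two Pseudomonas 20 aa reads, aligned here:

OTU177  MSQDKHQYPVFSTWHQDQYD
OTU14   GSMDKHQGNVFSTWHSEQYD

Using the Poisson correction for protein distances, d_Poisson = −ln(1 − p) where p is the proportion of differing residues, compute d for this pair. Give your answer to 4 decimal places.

Differing sites — 1:M/G; 3:Q/M; 8:Y/G; 9:P/N; 16:Q/S; 17:D/E.
p = 6/20 = 0.300000.
d = −ln(1 − 0.300000) = −ln(0.700000) = 0.3567.

0.3567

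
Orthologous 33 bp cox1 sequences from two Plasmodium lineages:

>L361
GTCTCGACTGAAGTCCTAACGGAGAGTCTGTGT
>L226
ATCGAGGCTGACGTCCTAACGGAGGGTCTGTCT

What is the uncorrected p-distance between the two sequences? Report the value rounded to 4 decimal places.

Differing sites — 1:G/A; 4:T/G; 5:C/A; 7:A/G; 12:A/C; 25:A/G; 32:G/C.
There are 7 differences over 33 sites, so p = 7/33 = 0.2121.

0.2121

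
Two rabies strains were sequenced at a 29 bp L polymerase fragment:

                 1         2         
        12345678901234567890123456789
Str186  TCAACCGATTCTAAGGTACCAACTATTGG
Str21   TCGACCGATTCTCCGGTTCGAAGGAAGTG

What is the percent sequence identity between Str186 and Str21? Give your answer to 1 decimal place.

65.5%

Differing sites — 3:A/G; 13:A/C; 14:A/C; 18:A/T; 20:C/G; 23:C/G; 24:T/G; 26:T/A; 27:T/G; 28:G/T.
19 of the 29 sites match, so the percent identity is 19/29 × 100 = 65.5%.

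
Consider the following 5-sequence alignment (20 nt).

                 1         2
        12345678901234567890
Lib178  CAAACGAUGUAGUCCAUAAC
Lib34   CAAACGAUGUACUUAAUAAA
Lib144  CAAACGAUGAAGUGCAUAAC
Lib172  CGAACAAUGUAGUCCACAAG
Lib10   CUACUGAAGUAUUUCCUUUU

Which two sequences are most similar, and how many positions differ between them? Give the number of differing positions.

2

Pairwise Hamming distances:
  Lib178 vs Lib34: 4
  Lib178 vs Lib144: 2
  Lib178 vs Lib172: 4
  Lib178 vs Lib10: 10
  Lib34 vs Lib144: 5
  Lib34 vs Lib172: 7
  Lib34 vs Lib10: 10
  Lib144 vs Lib172: 6
  Lib144 vs Lib10: 11
  Lib172 vs Lib10: 12
The smallest is 2, between Lib178 and Lib144.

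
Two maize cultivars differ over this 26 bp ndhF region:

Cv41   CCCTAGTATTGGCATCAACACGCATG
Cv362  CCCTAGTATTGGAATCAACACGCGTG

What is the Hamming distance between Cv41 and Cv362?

2

The sequences differ at positions 13 (C/A), 24 (A/G).
That gives 2 mismatches out of 26 aligned sites, so the Hamming distance is 2.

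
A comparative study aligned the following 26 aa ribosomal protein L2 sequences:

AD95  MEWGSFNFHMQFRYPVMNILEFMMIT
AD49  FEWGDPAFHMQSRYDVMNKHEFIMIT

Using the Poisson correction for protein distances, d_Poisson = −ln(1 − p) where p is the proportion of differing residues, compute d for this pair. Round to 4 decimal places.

0.4249

Mismatches occur at site 1 (M→F), site 5 (S→D), site 6 (F→P), site 7 (N→A), site 12 (F→S), site 15 (P→D), site 19 (I→K), site 20 (L→H), site 23 (M→I).
p = 9/26 = 0.346154.
d = −ln(1 − 0.346154) = −ln(0.653846) = 0.4249.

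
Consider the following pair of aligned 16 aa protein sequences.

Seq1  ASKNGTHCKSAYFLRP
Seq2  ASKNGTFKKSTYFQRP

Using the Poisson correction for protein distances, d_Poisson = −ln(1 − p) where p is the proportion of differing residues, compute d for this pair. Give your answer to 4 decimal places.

0.2877

The sequences differ at positions 7 (H/F), 8 (C/K), 11 (A/T), 14 (L/Q).
p = 4/16 = 0.250000.
d = −ln(1 − 0.250000) = −ln(0.750000) = 0.2877.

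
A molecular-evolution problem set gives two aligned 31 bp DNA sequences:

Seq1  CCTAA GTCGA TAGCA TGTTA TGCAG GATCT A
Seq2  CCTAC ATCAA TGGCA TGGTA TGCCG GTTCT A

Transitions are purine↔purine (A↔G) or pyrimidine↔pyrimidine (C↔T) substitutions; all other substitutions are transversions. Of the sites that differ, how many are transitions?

3

The sequences differ at positions 5 (A/C, transversion), 6 (G/A, transition), 9 (G/A, transition), 12 (A/G, transition), 18 (T/G, transversion), 24 (A/C, transversion), 27 (A/T, transversion).
Of the 7 differences, 3 transitions and 4 transversions, so the answer is 3.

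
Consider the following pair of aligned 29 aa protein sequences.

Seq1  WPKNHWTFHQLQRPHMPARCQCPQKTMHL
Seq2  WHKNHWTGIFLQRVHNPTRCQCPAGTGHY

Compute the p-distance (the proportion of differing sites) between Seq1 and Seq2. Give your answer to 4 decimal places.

The sequences differ at positions 2 (P/H), 8 (F/G), 9 (H/I), 10 (Q/F), 14 (P/V), 16 (M/N), 18 (A/T), 24 (Q/A), 25 (K/G), 27 (M/G), 29 (L/Y).
There are 11 differences over 29 sites, so p = 11/29 = 0.3793.

0.3793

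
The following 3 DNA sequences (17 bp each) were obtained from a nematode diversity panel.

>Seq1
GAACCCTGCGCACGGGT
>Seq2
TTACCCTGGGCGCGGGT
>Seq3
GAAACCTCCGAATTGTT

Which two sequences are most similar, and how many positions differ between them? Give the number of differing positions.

Pairwise Hamming distances:
  Seq1 vs Seq2: 4
  Seq1 vs Seq3: 6
  Seq2 vs Seq3: 10
The smallest is 4, between Seq1 and Seq2.

4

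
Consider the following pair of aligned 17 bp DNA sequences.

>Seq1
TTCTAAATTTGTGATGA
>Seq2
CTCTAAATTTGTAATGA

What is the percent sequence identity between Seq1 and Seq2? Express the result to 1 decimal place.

88.2%

Differing sites — 1:T/C; 13:G/A.
15 of the 17 sites match, so the percent identity is 15/17 × 100 = 88.2%.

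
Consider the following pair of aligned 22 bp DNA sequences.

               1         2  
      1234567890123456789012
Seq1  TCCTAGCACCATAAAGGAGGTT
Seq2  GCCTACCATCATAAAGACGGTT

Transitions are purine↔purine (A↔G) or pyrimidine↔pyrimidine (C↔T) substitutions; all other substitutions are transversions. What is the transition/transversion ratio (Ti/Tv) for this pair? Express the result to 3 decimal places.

Mismatches occur at site 1 (T→G, transversion), site 6 (G→C, transversion), site 9 (C→T, transition), site 17 (G→A, transition), site 18 (A→C, transversion).
Of the 5 differences, 2 transitions and 3 transversions, so Ti/Tv = 2/3 = 0.667.

0.667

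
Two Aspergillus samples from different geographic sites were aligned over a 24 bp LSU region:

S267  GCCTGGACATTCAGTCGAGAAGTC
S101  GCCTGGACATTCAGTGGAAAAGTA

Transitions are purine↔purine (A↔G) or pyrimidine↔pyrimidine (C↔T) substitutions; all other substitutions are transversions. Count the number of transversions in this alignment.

2

The sequences differ at positions 16 (C/G, transversion), 19 (G/A, transition), 24 (C/A, transversion).
Of the 3 differences, 1 transition and 2 transversions, so the answer is 2.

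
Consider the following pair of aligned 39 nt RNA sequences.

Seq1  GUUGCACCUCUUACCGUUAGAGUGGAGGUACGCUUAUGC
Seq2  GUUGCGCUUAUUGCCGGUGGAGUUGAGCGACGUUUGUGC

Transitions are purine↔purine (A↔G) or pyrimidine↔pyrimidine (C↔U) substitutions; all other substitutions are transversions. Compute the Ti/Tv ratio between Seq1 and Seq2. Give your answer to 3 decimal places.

The sequences differ at positions 6 (A/G, transition), 8 (C/U, transition), 10 (C/A, transversion), 13 (A/G, transition), 17 (U/G, transversion), 19 (A/G, transition), 24 (G/U, transversion), 28 (G/C, transversion), 29 (U/G, transversion), 33 (C/U, transition), 36 (A/G, transition).
Of the 11 differences, 6 transitions and 5 transversions, so Ti/Tv = 6/5 = 1.200.

1.200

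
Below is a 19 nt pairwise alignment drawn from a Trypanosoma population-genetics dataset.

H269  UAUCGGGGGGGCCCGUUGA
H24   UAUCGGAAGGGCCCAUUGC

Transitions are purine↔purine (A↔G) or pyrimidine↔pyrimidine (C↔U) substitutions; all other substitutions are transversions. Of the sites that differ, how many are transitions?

3

Mismatches occur at site 7 (G/A, transition), site 8 (G/A, transition), site 15 (G/A, transition), site 19 (A/C, transversion).
Of the 4 differences, 3 transitions and 1 transversion, so the answer is 3.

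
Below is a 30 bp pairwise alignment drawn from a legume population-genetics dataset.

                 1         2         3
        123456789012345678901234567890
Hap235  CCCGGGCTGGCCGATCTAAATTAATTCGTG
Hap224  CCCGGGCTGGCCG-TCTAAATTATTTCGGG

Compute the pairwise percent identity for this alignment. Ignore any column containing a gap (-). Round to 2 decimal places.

Excluding the 1 gap column leaves 29 comparable sites.
Mismatches occur at site 24 (A↔T), site 29 (T↔G).
27 of the 29 comparable sites match, so the percent identity is 27/29 × 100 = 93.10%.

93.10%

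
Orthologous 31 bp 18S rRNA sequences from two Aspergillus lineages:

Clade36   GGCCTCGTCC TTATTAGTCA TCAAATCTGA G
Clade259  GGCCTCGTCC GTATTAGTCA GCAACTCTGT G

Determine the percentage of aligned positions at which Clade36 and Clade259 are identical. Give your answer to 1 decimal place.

Mismatches occur at site 11 (T→G), site 21 (T→G), site 25 (A→C), site 30 (A→T).
27 of the 31 sites match, so the percent identity is 27/31 × 100 = 87.1%.

87.1%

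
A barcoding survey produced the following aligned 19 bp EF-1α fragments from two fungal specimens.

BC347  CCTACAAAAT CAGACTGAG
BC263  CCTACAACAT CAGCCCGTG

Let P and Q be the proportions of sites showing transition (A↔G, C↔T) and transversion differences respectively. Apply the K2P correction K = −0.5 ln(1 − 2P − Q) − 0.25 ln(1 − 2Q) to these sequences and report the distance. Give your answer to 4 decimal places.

0.2476

Differing sites — 8:A/C (Tv); 14:A/C (Tv); 16:T/C (Ti); 18:A/T (Tv).
Of the 4 differences, 1 transition and 3 transversions over 19 sites: P = 1/19 = 0.052632, Q = 3/19 = 0.157895.
d = −0.5·ln(0.736841) − 0.25·ln(0.684210) = −0.5·(-0.305383) − 0.25·(-0.379490) = 0.2476.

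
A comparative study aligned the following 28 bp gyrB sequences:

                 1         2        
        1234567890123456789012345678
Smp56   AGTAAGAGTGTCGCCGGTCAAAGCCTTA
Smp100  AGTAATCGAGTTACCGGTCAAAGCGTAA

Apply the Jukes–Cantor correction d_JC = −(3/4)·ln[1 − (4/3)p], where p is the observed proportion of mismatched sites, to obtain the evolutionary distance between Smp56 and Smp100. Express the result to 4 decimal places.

Differing sites — 6:G/T; 7:A/C; 9:T/A; 12:C/T; 13:G/A; 25:C/G; 27:T/A.
p = 7/28 = 0.250000.
d = −0.75 · ln(1 − (4/3)·0.250000) = −0.75 · ln(0.666667) = −0.75 · (-0.405465) = 0.3041.

0.3041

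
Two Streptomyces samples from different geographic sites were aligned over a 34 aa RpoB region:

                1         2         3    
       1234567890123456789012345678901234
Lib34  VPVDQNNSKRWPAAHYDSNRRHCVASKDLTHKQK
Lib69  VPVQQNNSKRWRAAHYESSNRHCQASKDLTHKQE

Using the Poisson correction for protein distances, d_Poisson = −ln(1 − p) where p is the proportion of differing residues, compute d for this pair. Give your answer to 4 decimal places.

The sequences differ at positions 4 (D/Q), 12 (P/R), 17 (D/E), 19 (N/S), 20 (R/N), 24 (V/Q), 34 (K/E).
p = 7/34 = 0.205882.
d = −ln(1 − 0.205882) = −ln(0.794118) = 0.2305.

0.2305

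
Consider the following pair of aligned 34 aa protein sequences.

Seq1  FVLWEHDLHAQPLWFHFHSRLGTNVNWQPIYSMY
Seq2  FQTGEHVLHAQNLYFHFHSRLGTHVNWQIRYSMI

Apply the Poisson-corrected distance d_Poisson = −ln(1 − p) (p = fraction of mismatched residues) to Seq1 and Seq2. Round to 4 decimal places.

Differing sites — 2:V/Q; 3:L/T; 4:W/G; 7:D/V; 12:P/N; 14:W/Y; 24:N/H; 29:P/I; 30:I/R; 34:Y/I.
p = 10/34 = 0.294118.
d = −ln(1 − 0.294118) = −ln(0.705882) = 0.3483.

0.3483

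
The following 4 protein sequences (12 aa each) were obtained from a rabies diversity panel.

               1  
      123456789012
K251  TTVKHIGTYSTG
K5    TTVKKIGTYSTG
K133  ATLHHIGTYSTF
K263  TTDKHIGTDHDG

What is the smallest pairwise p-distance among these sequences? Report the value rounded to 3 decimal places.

0.083

Pairwise Hamming distances:
  K251 vs K5: 1
  K251 vs K133: 4
  K251 vs K263: 4
  K5 vs K133: 5
  K5 vs K263: 5
  K133 vs K263: 7
The smallest is 1 mismatch, between K251 and K5; p = 1/12 = 0.083.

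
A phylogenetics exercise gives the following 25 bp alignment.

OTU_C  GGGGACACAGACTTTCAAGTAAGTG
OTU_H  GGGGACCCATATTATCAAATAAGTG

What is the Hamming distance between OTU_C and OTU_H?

5

Differing sites — 7:A/C; 10:G/T; 12:C/T; 14:T/A; 19:G/A.
That gives 5 mismatches out of 25 aligned sites, so the Hamming distance is 5.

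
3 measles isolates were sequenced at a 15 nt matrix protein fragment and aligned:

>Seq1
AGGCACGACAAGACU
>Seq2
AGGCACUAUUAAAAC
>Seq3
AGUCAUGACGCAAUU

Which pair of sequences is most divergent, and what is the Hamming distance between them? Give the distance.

8

Pairwise Hamming distances:
  Seq1 vs Seq2: 6
  Seq1 vs Seq3: 6
  Seq2 vs Seq3: 8
The largest is 8, between Seq2 and Seq3.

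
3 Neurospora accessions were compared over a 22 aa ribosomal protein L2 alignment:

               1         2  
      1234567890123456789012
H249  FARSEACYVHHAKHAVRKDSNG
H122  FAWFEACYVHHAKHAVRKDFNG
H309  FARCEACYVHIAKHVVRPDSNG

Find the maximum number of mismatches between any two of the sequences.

6

Pairwise Hamming distances:
  H249 vs H122: 3
  H249 vs H309: 4
  H122 vs H309: 6
The largest is 6, between H122 and H309.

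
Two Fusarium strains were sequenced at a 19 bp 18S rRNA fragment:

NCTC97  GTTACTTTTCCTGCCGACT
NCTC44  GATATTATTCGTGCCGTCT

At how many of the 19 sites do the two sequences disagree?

5

Mismatches occur at site 2 (T↔A), site 5 (C↔T), site 7 (T↔A), site 11 (C↔G), site 17 (A↔T).
That gives 5 mismatches out of 19 aligned sites, so the Hamming distance is 5.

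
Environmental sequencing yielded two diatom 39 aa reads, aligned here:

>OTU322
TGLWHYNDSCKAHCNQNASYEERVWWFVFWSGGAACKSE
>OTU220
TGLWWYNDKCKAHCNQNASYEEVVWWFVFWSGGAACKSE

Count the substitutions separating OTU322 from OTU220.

3

The sequences differ at positions 5 (H/W), 9 (S/K), 23 (R/V).
That gives 3 mismatches out of 39 aligned sites, so the Hamming distance is 3.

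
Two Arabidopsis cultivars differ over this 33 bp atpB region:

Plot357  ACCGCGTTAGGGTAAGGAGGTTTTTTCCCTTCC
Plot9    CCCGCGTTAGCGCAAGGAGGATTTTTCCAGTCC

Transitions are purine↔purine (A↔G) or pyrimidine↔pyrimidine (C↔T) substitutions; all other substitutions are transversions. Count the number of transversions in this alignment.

Mismatches occur at site 1 (A↔C, transversion), site 11 (G↔C, transversion), site 13 (T↔C, transition), site 21 (T↔A, transversion), site 29 (C↔A, transversion), site 30 (T↔G, transversion).
Of the 6 differences, 1 transition and 5 transversions, so the answer is 5.

5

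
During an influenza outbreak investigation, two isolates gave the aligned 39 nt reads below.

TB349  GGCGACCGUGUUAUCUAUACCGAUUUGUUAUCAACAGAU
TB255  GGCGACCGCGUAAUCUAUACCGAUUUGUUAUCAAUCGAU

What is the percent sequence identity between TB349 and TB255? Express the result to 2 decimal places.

89.74%

Mismatches occur at site 9 (U/C), site 12 (U/A), site 35 (C/U), site 36 (A/C).
35 of the 39 sites match, so the percent identity is 35/39 × 100 = 89.74%.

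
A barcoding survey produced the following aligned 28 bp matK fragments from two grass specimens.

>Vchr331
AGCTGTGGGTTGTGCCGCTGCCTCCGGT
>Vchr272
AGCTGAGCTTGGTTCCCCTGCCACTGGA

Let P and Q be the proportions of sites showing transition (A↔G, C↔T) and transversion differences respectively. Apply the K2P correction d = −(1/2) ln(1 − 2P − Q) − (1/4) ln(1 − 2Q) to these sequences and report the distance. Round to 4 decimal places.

The sequences differ at positions 6 (T/A, transversion), 8 (G/C, transversion), 9 (G/T, transversion), 11 (T/G, transversion), 14 (G/T, transversion), 17 (G/C, transversion), 23 (T/A, transversion), 25 (C/T, transition), 28 (T/A, transversion).
Of the 9 differences, 1 transition and 8 transversions over 28 sites: P = 1/28 = 0.035714, Q = 8/28 = 0.285714.
d = −0.5·ln(0.642858) − 0.25·ln(0.428572) = −0.5·(-0.441831) − 0.25·(-0.847297) = 0.4327.

0.4327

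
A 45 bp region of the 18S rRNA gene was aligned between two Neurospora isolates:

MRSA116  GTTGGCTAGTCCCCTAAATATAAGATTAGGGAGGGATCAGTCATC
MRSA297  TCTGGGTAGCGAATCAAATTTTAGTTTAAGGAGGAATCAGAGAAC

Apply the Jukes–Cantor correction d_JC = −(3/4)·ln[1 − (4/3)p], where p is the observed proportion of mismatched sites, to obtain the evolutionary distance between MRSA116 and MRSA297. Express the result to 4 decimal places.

0.5254

The sequences differ at positions 1 (G/T), 2 (T/C), 6 (C/G), 10 (T/C), 11 (C/G), 12 (C/A), 13 (C/A), 14 (C/T), 15 (T/C), 20 (A/T), 22 (A/T), 25 (A/T), 29 (G/A), 35 (G/A), 41 (T/A), 42 (C/G), 44 (T/A).
p = 17/45 = 0.377778.
d = −0.75 · ln(1 − (4/3)·0.377778) = −0.75 · ln(0.496296) = −0.75 · (-0.700583) = 0.5254.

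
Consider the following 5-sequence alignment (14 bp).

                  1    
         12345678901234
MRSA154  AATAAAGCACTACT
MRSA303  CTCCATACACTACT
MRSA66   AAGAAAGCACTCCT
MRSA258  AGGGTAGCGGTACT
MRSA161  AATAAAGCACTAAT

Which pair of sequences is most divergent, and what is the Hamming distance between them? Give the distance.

9

Pairwise Hamming distances:
  MRSA154 vs MRSA303: 6
  MRSA154 vs MRSA66: 2
  MRSA154 vs MRSA258: 6
  MRSA154 vs MRSA161: 1
  MRSA303 vs MRSA66: 7
  MRSA303 vs MRSA258: 9
  MRSA303 vs MRSA161: 7
  MRSA66 vs MRSA258: 6
  MRSA66 vs MRSA161: 3
  MRSA258 vs MRSA161: 7
The largest is 9, between MRSA303 and MRSA258.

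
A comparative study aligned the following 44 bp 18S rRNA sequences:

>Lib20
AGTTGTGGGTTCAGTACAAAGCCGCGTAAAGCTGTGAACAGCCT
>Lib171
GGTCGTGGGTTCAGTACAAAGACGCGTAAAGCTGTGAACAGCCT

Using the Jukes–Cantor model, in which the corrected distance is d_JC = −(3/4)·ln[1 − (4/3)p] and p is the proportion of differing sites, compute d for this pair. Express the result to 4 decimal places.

The sequences differ at positions 1 (A/G), 4 (T/C), 22 (C/A).
p = 3/44 = 0.068182.
d = −0.75 · ln(1 − (4/3)·0.068182) = −0.75 · ln(0.909091) = −0.75 · (-0.095310) = 0.0715.

0.0715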